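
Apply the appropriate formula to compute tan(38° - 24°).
tan(38° - 24°) = (tan 38° - tan 24°)/(1 + tan 38° tan 24°) = 0.2493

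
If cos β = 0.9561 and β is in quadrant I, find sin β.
sin β = 0.293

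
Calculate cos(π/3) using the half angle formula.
cos(π/3) = √((1 + cos 2π/3)/2) = 1/2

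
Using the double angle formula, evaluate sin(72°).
sin(72°) = 2 sin 36° cos 36° = 0.9511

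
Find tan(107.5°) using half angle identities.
tan(107.5°) = sin 215° / (1 + cos 215°) = -3.172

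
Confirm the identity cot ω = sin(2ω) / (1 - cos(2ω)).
RHS = 2 sin ω cos ω / (2sin²ω) = cos ω/sin ω = cot ω = LHS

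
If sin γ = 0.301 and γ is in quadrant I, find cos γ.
cos γ = 0.9536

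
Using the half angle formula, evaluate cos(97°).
cos(97°) = -√((1 + cos 194°)/2) = -0.1219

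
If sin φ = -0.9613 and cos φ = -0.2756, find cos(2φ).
cos(2φ) = cos²φ - sin²φ = -0.8481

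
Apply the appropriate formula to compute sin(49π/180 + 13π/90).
sin(49π/180 + 13π/90) = sin 49π/180 cos 13π/90 + cos 49π/180 sin 13π/90 = (√6+√2)/4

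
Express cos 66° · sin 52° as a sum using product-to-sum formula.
cos 66° sin 52° = (1/2)[sin(66°+52°) - sin(66°-52°)]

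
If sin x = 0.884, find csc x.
csc x = 1/sin x = 1.131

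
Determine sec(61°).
sec(61°) = 2.063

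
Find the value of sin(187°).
sin(187°) = -0.1219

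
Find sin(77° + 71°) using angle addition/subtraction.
sin(77° + 71°) = sin 77° cos 71° + cos 77° sin 71° = 0.5299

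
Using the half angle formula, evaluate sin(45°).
sin(45°) = √((1 - cos 90°)/2) = √2/2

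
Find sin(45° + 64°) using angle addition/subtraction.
sin(45° + 64°) = sin 45° cos 64° + cos 45° sin 64° = 0.9455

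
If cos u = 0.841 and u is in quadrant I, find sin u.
sin u = 0.541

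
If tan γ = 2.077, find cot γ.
cot γ = 1/tan γ = 0.4815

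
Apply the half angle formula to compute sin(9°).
sin(9°) = √((1 - cos 18°)/2) = 0.1564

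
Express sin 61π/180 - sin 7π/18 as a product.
sin 61π/180 - sin 7π/18 = 2 cos(131π/360) sin(-π/40)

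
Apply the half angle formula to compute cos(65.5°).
cos(65.5°) = √((1 + cos 131°)/2) = 0.4147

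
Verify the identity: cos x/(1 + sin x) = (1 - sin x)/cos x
RHS = (1 - sin x)(1 + sin x) / (cos x(1 + sin x)) = (1 - sin²x) / (cos x(1 + sin x)) = cos²x / (cos x(1 + sin x)) = cos x/(1 + sin x) = LHS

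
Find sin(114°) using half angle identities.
sin(114°) = √((1 - cos 228°)/2) = 0.9135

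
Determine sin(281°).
sin(281°) = -0.9816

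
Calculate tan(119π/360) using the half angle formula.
tan(119π/360) = sin 119π/180 / (1 + cos 119π/180) = 1.698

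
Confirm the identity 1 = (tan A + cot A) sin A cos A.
RHS = (sin A/cos A + cos A/sin A) sin A cos A = ((sin²A + cos²A)/(sin A cos A)) · sin A cos A = sin²A + cos²A = 1 = LHS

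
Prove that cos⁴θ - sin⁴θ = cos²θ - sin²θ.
LHS = (cos²θ - sin²θ)(cos²θ + sin²θ) = (cos²θ - sin²θ) · 1 = cos²θ - sin²θ = RHS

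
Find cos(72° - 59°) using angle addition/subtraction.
cos(72° - 59°) = cos 72° cos 59° + sin 72° sin 59° = 0.9744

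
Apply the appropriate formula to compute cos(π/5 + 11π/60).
cos(π/5 + 11π/60) = cos π/5 cos 11π/60 - sin π/5 sin 11π/60 = 0.3584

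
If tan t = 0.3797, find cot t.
cot t = 1/tan t = 2.634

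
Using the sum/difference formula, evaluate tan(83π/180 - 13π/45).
tan(83π/180 - 13π/45) = (tan 83π/180 - tan 13π/45)/(1 + tan 83π/180 tan 13π/45) = 0.6009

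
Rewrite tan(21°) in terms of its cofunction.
tan(21°) = cot(90° - 21°) = cot(69°)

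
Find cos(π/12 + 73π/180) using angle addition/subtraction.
cos(π/12 + 73π/180) = cos π/12 cos 73π/180 - sin π/12 sin 73π/180 = 0.0349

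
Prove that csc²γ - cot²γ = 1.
LHS = 1/sin²γ - cos²γ/sin²γ = (1 - cos²γ)/sin²γ = sin²γ/sin²γ = 1 = RHS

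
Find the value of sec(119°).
sec(119°) = -2.063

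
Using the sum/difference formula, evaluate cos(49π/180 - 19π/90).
cos(49π/180 - 19π/90) = cos 49π/180 cos 19π/90 + sin 49π/180 sin 19π/90 = 0.9816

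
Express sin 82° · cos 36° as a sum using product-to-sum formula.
sin 82° cos 36° = (1/2)[sin(82°+36°) + sin(82°-36°)]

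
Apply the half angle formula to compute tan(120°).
tan(120°) = sin 240° / (1 + cos 240°) = -√3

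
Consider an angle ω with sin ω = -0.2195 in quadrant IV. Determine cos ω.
cos ω = √(1 - sin²ω) = 0.9756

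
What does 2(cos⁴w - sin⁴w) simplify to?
2(cos⁴w - sin⁴w) = 2(cos(2w)) (using Factoring + double angle)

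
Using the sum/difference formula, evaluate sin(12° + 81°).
sin(12° + 81°) = sin 12° cos 81° + cos 12° sin 81° = 0.9986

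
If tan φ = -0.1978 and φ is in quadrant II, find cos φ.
cos φ = -0.981 (using tan²φ + 1 = sec²φ)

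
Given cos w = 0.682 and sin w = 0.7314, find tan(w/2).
tan(w/2) = sin w / (1 + cos w) = 0.4348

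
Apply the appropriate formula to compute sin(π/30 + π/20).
sin(π/30 + π/20) = sin π/30 cos π/20 + cos π/30 sin π/20 = (√6-√2)/4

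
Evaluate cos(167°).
cos(167°) = -0.9744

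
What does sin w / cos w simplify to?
sin w / cos w = tan w (using Quotient identity)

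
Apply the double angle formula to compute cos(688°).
cos(688°) = cos²344° - sin²344° = 0.848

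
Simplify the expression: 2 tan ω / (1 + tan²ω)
2 tan ω / (1 + tan²ω) = sin(2ω) (using Double angle)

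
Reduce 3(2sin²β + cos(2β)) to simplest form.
3(2sin²β + cos(2β)) = 3 (using Double angle)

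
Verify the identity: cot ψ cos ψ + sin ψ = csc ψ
LHS = cos²ψ/sin ψ + sin ψ = (cos²ψ + sin²ψ)/sin ψ = 1/sin ψ = csc ψ = RHS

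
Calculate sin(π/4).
sin(π/4) = √2/2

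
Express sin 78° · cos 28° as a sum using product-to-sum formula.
sin 78° cos 28° = (1/2)[sin(78°+28°) + sin(78°-28°)]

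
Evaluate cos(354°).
cos(354°) = 0.9945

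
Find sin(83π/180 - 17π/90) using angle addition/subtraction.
sin(83π/180 - 17π/90) = sin 83π/180 cos 17π/90 - cos 83π/180 sin 17π/90 = 0.7547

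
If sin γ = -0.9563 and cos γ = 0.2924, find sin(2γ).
sin(2γ) = 2 sin γ cos γ = -0.5592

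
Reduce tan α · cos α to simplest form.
tan α · cos α = sin α (using Quotient identity)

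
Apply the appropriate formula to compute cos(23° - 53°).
cos(23° - 53°) = cos 23° cos 53° + sin 23° sin 53° = √3/2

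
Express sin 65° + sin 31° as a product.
sin 65° + sin 31° = 2 sin(48°) cos(17°)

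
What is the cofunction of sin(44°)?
sin(44°) = cos(90° - 44°) = cos(46°)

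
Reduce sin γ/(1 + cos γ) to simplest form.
sin γ/(1 + cos γ) = tan(γ/2) (using Half angle)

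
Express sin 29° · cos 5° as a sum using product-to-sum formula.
sin 29° cos 5° = (1/2)[sin(29°+5°) + sin(29°-5°)]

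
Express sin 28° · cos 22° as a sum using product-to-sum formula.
sin 28° cos 22° = (1/2)[sin(28°+22°) + sin(28°-22°)]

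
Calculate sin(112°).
sin(112°) = 0.9272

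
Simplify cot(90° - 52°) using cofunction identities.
cot(90° - 52°) = tan(52°)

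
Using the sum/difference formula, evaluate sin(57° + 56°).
sin(57° + 56°) = sin 57° cos 56° + cos 57° sin 56° = 0.9205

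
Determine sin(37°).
sin(37°) = 0.6018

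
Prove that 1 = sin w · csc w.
RHS = sin w · (1/sin w) = 1 = LHS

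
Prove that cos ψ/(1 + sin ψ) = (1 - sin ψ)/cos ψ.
RHS = (1 - sin ψ)(1 + sin ψ) / (cos ψ(1 + sin ψ)) = (1 - sin²ψ) / (cos ψ(1 + sin ψ)) = cos²ψ / (cos ψ(1 + sin ψ)) = cos ψ/(1 + sin ψ) = LHS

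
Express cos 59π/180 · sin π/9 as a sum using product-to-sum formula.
cos 59π/180 sin π/9 = (1/2)[sin(59π/180+π/9) - sin(59π/180-π/9)]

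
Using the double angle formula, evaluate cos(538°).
cos(538°) = cos²269° - sin²269° = -0.9994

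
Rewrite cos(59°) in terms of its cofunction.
cos(59°) = sin(90° - 59°) = sin(31°)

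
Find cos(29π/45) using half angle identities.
cos(29π/45) = -√((1 + cos 58π/45)/2) = -0.4384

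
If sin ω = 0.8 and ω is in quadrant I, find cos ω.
cos ω = 0.6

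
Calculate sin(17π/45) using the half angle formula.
sin(17π/45) = √((1 - cos 34π/45)/2) = 0.9272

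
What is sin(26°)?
sin(26°) = 0.4384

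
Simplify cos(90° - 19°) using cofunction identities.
cos(90° - 19°) = sin(19°)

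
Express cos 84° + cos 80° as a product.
cos 84° + cos 80° = 2 cos(82°) cos(2°)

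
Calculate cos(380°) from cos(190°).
cos(380°) = cos²190° - sin²190° = 0.9397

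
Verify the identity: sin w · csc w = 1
LHS = sin w · (1/sin w) = 1 = RHS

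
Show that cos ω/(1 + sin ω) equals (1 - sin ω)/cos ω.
RHS = (1 - sin ω)(1 + sin ω) / (cos ω(1 + sin ω)) = (1 - sin²ω) / (cos ω(1 + sin ω)) = cos²ω / (cos ω(1 + sin ω)) = cos ω/(1 + sin ω) = LHS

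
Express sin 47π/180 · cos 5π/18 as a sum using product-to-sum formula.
sin 47π/180 cos 5π/18 = (1/2)[sin(47π/180+5π/18) + sin(47π/180-5π/18)]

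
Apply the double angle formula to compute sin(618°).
sin(618°) = 2 sin 309° cos 309° = -0.9781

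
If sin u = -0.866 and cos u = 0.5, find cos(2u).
cos(2u) = cos²u - sin²u = -0.5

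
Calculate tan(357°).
tan(357°) = -0.05241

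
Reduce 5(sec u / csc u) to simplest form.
5(sec u / csc u) = 5(tan u) (using Reciprocal identities)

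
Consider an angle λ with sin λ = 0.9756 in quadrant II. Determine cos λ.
cos λ = ±√(1 - sin²λ) = -0.2196 (negative in QII)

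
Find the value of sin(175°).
sin(175°) = 0.08716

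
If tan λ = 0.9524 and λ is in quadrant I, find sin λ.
sin λ = 0.6897 (using tan²λ + 1 = sec²λ)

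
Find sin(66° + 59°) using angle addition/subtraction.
sin(66° + 59°) = sin 66° cos 59° + cos 66° sin 59° = 0.8192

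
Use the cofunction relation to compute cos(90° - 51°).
cos(90° - 51°) = sin(51°) = 0.7771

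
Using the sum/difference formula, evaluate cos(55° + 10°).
cos(55° + 10°) = cos 55° cos 10° - sin 55° sin 10° = 0.4226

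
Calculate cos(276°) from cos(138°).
cos(276°) = cos²138° - sin²138° = 0.1045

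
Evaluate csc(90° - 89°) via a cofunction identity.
csc(90° - 89°) = sec(89°) = 57.3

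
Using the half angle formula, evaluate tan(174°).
tan(174°) = sin 348° / (1 + cos 348°) = -0.1051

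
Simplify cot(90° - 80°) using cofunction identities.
cot(90° - 80°) = tan(80°)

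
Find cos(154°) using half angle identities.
cos(154°) = -√((1 + cos 308°)/2) = -0.8988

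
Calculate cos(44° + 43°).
cos(44° + 43°) = cos 44° cos 43° - sin 44° sin 43° = 0.05234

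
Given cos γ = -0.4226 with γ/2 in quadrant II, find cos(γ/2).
cos(γ/2) = ±√((1 + cos γ)/2); negative since γ/2 ∈ QII, so cos(γ/2) = -0.5373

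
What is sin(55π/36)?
sin(55π/36) = -0.9962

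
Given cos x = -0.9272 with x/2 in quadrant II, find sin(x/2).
sin(x/2) = ±√((1 - cos x)/2); positive since x/2 ∈ QII, so sin(x/2) = 0.9816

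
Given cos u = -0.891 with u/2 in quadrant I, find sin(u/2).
sin(u/2) = ±√((1 - cos u)/2); positive since u/2 ∈ QI, so sin(u/2) = 0.9724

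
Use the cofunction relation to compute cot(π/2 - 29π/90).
cot(π/2 - 29π/90) = tan(29π/90) = 1.6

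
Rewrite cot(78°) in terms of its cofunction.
cot(78°) = tan(90° - 78°) = tan(12°)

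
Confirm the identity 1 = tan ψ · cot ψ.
RHS = (sin ψ/cos ψ) · (cos ψ/sin ψ) = 1 = LHS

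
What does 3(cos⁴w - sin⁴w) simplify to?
3(cos⁴w - sin⁴w) = 3(cos(2w)) (using Factoring + double angle)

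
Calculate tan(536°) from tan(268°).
tan(536°) = 2 tan 268° / (1 - tan²268°) = -0.06993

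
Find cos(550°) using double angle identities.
cos(550°) = cos²275° - sin²275° = -0.9848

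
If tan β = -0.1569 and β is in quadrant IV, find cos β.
cos β = 0.9879 (using tan²β + 1 = sec²β)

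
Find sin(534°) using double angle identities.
sin(534°) = 2 sin 267° cos 267° = 0.1045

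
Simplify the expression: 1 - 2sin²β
1 - 2sin²β = cos(2β) (using Double angle)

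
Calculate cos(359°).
cos(359°) = 0.9998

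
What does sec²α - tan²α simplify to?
sec²α - tan²α = 1 (using Pythagorean identity)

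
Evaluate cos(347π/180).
cos(347π/180) = 0.9744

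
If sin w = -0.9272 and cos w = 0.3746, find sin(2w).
sin(2w) = 2 sin w cos w = -0.6947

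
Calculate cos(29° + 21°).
cos(29° + 21°) = cos 29° cos 21° - sin 29° sin 21° = 0.6428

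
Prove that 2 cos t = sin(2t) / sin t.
RHS = 2 sin t cos t / sin t = 2 cos t = LHS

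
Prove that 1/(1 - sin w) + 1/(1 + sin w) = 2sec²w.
LHS = [(1 + sin w) + (1 - sin w)] / [(1 - sin w)(1 + sin w)] = 2/(1 - sin²w) = 2/cos²w = 2sec²w = RHS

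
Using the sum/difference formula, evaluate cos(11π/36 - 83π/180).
cos(11π/36 - 83π/180) = cos 11π/36 cos 83π/180 + sin 11π/36 sin 83π/180 = 0.8829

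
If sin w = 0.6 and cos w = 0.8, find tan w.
tan w = sin w / cos w = 0.75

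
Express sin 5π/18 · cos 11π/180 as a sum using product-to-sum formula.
sin 5π/18 cos 11π/180 = (1/2)[sin(5π/18+11π/180) + sin(5π/18-11π/180)]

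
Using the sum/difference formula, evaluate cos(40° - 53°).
cos(40° - 53°) = cos 40° cos 53° + sin 40° sin 53° = 0.9744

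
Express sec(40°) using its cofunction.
sec(40°) = csc(90° - 40°) = csc(50°)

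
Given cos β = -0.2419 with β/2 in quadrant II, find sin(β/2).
sin(β/2) = ±√((1 - cos β)/2); positive since β/2 ∈ QII, so sin(β/2) = 0.788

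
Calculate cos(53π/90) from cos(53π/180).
cos(53π/90) = cos²53π/180 - sin²53π/180 = -0.2756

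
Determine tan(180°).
tan(180°) = 0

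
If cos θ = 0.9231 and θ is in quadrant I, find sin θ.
sin θ = 0.3846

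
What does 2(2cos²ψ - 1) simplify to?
2(2cos²ψ - 1) = 2(cos(2ψ)) (using Double angle)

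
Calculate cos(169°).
cos(169°) = -0.9816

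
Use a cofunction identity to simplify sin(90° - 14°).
sin(90° - 14°) = cos(14°)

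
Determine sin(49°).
sin(49°) = 0.7547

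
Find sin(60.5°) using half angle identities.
sin(60.5°) = √((1 - cos 121°)/2) = 0.8704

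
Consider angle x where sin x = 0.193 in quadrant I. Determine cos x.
cos x = √(1 - sin²x) = 0.9812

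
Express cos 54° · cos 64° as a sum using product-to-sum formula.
cos 54° cos 64° = (1/2)[cos(54°-64°) + cos(54°+64°)]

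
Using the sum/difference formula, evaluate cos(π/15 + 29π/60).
cos(π/15 + 29π/60) = cos π/15 cos 29π/60 - sin π/15 sin 29π/60 = -0.1564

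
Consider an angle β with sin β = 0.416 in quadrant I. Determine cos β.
cos β = √(1 - sin²β) = 0.9094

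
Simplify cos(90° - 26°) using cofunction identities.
cos(90° - 26°) = sin(26°)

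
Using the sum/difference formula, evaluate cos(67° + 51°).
cos(67° + 51°) = cos 67° cos 51° - sin 67° sin 51° = -0.4695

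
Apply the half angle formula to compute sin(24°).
sin(24°) = √((1 - cos 48°)/2) = 0.4067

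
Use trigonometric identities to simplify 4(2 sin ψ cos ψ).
4(2 sin ψ cos ψ) = 4(sin(2ψ)) (using Double angle)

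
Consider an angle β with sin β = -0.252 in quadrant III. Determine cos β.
cos β = ±√(1 - sin²β) = -0.9677 (negative in QIII)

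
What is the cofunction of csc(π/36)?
csc(π/36) = sec(π/2 - π/36) = sec(17π/36)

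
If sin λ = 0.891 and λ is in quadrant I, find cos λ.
cos λ = 0.454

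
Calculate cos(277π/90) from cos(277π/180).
cos(277π/90) = cos²277π/180 - sin²277π/180 = -0.9703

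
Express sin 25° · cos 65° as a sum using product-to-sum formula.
sin 25° cos 65° = (1/2)[sin(25°+65°) + sin(25°-65°)]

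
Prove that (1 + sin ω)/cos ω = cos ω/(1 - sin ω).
LHS = (1 + sin ω)(1 - sin ω) / (cos ω(1 - sin ω)) = (1 - sin²ω) / (cos ω(1 - sin ω)) = cos²ω / (cos ω(1 - sin ω)) = cos ω/(1 - sin ω) = RHS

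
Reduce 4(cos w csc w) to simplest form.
4(cos w csc w) = 4(cot w) (using Reciprocal + quotient)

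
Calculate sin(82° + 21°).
sin(82° + 21°) = sin 82° cos 21° + cos 82° sin 21° = 0.9744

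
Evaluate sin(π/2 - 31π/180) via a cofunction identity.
sin(π/2 - 31π/180) = cos(31π/180) = 0.8572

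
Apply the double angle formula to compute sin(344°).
sin(344°) = 2 sin 172° cos 172° = -0.2756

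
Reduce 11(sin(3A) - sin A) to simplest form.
11(sin(3A) - sin A) = 11(2 cos(2A) sin A) (using Sum-to-product)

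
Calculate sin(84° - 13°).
sin(84° - 13°) = sin 84° cos 13° - cos 84° sin 13° = 0.9455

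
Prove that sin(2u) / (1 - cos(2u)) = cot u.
LHS = 2 sin u cos u / (2sin²u) = cos u/sin u = cot u = RHS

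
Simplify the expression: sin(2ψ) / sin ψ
sin(2ψ) / sin ψ = 2 cos ψ (using Double angle)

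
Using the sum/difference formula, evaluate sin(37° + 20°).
sin(37° + 20°) = sin 37° cos 20° + cos 37° sin 20° = 0.8387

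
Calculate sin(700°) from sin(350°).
sin(700°) = 2 sin 350° cos 350° = -0.342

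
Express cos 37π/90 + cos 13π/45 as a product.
cos 37π/90 + cos 13π/45 = 2 cos(7π/20) cos(11π/180)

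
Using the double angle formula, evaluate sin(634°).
sin(634°) = 2 sin 317° cos 317° = -0.9976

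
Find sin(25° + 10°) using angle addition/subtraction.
sin(25° + 10°) = sin 25° cos 10° + cos 25° sin 10° = 0.5736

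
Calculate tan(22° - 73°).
tan(22° - 73°) = (tan 22° - tan 73°)/(1 + tan 22° tan 73°) = -1.235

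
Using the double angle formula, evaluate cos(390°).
cos(390°) = cos²195° - sin²195° = √3/2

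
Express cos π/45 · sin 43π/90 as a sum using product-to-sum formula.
cos π/45 sin 43π/90 = (1/2)[sin(π/45+43π/90) - sin(π/45-43π/90)]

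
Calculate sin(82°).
sin(82°) = 0.9903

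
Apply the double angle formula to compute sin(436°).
sin(436°) = 2 sin 218° cos 218° = 0.9703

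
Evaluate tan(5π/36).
tan(5π/36) = 0.4663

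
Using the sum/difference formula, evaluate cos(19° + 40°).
cos(19° + 40°) = cos 19° cos 40° - sin 19° sin 40° = 0.515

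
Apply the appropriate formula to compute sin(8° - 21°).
sin(8° - 21°) = sin 8° cos 21° - cos 8° sin 21° = -0.225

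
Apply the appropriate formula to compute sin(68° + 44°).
sin(68° + 44°) = sin 68° cos 44° + cos 68° sin 44° = 0.9272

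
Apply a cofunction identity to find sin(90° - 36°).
sin(90° - 36°) = cos(36°) = 0.809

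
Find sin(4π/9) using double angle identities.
sin(4π/9) = 2 sin 2π/9 cos 2π/9 = 0.9848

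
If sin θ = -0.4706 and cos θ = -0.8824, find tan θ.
tan θ = sin θ / cos θ = 0.5333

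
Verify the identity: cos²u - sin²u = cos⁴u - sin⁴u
RHS = (cos²u - sin²u)(cos²u + sin²u) = (cos²u - sin²u) · 1 = cos²u - sin²u = LHS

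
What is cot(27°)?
cot(27°) = 1.963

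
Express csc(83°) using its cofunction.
csc(83°) = sec(90° - 83°) = sec(7°)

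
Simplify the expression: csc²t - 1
csc²t - 1 = cot²t (using Pythagorean identity)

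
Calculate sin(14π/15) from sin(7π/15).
sin(14π/15) = 2 sin 7π/15 cos 7π/15 = 0.2079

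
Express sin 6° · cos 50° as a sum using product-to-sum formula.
sin 6° cos 50° = (1/2)[sin(6°+50°) + sin(6°-50°)]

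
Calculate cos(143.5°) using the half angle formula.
cos(143.5°) = -√((1 + cos 287°)/2) = -0.8039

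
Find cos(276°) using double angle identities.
cos(276°) = cos²138° - sin²138° = 0.1045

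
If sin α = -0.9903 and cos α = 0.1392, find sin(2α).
sin(2α) = 2 sin α cos α = -0.2757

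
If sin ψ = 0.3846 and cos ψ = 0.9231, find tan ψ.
tan ψ = sin ψ / cos ψ = 0.4166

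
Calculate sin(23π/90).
sin(23π/90) = 0.7193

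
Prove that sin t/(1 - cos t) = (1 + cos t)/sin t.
LHS = sin t(1 + cos t) / ((1 - cos t)(1 + cos t)) = sin t(1 + cos t) / (1 - cos²t) = sin t(1 + cos t) / sin²t = (1 + cos t)/sin t = RHS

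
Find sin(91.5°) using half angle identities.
sin(91.5°) = √((1 - cos 183°)/2) = 0.9997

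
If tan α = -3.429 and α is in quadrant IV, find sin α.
sin α = -0.96 (using tan²α + 1 = sec²α)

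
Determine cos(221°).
cos(221°) = -0.7547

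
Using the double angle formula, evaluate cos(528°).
cos(528°) = 2cos²264° - 1 = -0.9781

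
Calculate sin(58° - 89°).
sin(58° - 89°) = sin 58° cos 89° - cos 58° sin 89° = -0.515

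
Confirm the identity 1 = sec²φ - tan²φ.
RHS = 1/cos²φ - sin²φ/cos²φ = (1 - sin²φ)/cos²φ = cos²φ/cos²φ = 1 = LHS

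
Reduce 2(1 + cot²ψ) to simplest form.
2(1 + cot²ψ) = 2(csc²ψ) (using Pythagorean identity)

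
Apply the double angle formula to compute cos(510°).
cos(510°) = cos²255° - sin²255° = -√3/2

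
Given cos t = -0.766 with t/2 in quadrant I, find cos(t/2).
cos(t/2) = ±√((1 + cos t)/2); positive since t/2 ∈ QI, so cos(t/2) = 0.3421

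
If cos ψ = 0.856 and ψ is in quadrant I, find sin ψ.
sin ψ = 0.517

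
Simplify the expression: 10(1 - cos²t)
10(1 - cos²t) = 10(sin²t) (using Pythagorean identity)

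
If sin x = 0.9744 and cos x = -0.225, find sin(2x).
sin(2x) = 2 sin x cos x = -0.4385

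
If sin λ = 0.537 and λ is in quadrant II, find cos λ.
cos λ = -0.8436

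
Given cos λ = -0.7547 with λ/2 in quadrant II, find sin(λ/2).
sin(λ/2) = ±√((1 - cos λ)/2); positive since λ/2 ∈ QII, so sin(λ/2) = 0.9367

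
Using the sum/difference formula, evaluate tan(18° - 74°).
tan(18° - 74°) = (tan 18° - tan 74°)/(1 + tan 18° tan 74°) = -1.483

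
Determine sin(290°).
sin(290°) = -0.9397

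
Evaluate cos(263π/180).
cos(263π/180) = -0.1219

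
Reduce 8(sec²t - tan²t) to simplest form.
8(sec²t - tan²t) = 8 (using Pythagorean identity)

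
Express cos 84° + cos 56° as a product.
cos 84° + cos 56° = 2 cos(70°) cos(14°)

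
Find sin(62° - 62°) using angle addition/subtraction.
sin(62° - 62°) = sin 62° cos 62° - cos 62° sin 62° = 0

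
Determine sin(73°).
sin(73°) = 0.9563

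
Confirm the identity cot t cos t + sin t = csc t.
LHS = cos²t/sin t + sin t = (cos²t + sin²t)/sin t = 1/sin t = csc t = RHS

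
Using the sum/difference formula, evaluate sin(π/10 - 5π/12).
sin(π/10 - 5π/12) = sin π/10 cos 5π/12 - cos π/10 sin 5π/12 = -0.8387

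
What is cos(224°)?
cos(224°) = -0.7193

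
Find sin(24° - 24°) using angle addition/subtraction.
sin(24° - 24°) = sin 24° cos 24° - cos 24° sin 24° = 0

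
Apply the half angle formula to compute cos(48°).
cos(48°) = √((1 + cos 96°)/2) = 0.6691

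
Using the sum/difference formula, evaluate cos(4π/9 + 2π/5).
cos(4π/9 + 2π/5) = cos 4π/9 cos 2π/5 - sin 4π/9 sin 2π/5 = -0.8829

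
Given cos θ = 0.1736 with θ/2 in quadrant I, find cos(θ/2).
cos(θ/2) = ±√((1 + cos θ)/2); positive since θ/2 ∈ QI, so cos(θ/2) = 0.766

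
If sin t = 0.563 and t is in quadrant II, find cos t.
cos t = -0.8265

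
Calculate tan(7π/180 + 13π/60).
tan(7π/180 + 13π/60) = (tan 7π/180 + tan 13π/60)/(1 - tan 7π/180 tan 13π/60) = 1.036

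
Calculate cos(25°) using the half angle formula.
cos(25°) = √((1 + cos 50°)/2) = 0.9063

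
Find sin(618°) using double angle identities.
sin(618°) = 2 sin 309° cos 309° = -0.9781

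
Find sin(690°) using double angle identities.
sin(690°) = 2 sin 345° cos 345° = -1/2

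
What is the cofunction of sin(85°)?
sin(85°) = cos(90° - 85°) = cos(5°)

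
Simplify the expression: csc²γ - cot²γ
csc²γ - cot²γ = 1 (using Pythagorean identity)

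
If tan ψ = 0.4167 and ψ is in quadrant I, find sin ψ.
sin ψ = 0.3846 (using tan²ψ + 1 = sec²ψ)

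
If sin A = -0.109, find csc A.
csc A = 1/sin A = -9.174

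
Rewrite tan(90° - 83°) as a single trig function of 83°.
tan(90° - 83°) = cot(83°)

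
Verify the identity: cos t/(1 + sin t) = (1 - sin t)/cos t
RHS = (1 - sin t)(1 + sin t) / (cos t(1 + sin t)) = (1 - sin²t) / (cos t(1 + sin t)) = cos²t / (cos t(1 + sin t)) = cos t/(1 + sin t) = LHS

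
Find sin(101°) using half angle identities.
sin(101°) = √((1 - cos 202°)/2) = 0.9816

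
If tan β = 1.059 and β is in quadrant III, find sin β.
sin β = -0.7271 (using tan²β + 1 = sec²β)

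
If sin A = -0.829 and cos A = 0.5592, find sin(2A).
sin(2A) = 2 sin A cos A = -0.9272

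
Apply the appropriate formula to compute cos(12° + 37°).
cos(12° + 37°) = cos 12° cos 37° - sin 12° sin 37° = 0.6561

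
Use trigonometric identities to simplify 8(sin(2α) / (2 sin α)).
8(sin(2α) / (2 sin α)) = 8(cos α) (using Double angle)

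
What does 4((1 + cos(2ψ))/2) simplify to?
4((1 + cos(2ψ))/2) = 4(cos²ψ) (using Power reduction)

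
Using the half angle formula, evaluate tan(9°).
tan(9°) = sin 18° / (1 + cos 18°) = 0.1584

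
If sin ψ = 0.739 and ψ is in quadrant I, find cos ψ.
cos ψ = 0.6737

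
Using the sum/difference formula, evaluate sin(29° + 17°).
sin(29° + 17°) = sin 29° cos 17° + cos 29° sin 17° = 0.7193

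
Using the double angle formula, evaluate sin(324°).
sin(324°) = 2 sin 162° cos 162° = -0.5878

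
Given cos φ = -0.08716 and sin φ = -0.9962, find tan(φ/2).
tan(φ/2) = sin φ / (1 + cos φ) = -1.091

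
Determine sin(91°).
sin(91°) = 0.9998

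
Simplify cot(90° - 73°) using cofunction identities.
cot(90° - 73°) = tan(73°)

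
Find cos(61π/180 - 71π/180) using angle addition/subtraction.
cos(61π/180 - 71π/180) = cos 61π/180 cos 71π/180 + sin 61π/180 sin 71π/180 = 0.9848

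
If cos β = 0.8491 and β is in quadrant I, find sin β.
sin β = 0.5282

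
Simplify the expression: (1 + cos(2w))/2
(1 + cos(2w))/2 = cos²w (using Power reduction)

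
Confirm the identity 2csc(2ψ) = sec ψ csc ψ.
LHS = 2/sin(2ψ) = 2/(2 sin ψ cos ψ) = 1/(sin ψ cos ψ) = (1/cos ψ)(1/sin ψ) = sec ψ csc ψ = RHS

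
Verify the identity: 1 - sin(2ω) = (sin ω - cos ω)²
RHS = sin²ω - 2 sin ω cos ω + cos²ω = (sin²ω + cos²ω) - 2 sin ω cos ω = 1 - sin(2ω) = LHS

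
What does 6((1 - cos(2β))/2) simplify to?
6((1 - cos(2β))/2) = 6(sin²β) (using Power reduction)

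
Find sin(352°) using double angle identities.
sin(352°) = 2 sin 176° cos 176° = -0.1392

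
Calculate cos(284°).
cos(284°) = 0.2419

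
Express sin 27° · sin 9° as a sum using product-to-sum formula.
sin 27° sin 9° = (1/2)[cos(27°-9°) - cos(27°+9°)]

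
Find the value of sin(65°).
sin(65°) = 0.9063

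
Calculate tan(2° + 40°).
tan(2° + 40°) = (tan 2° + tan 40°)/(1 - tan 2° tan 40°) = 0.9004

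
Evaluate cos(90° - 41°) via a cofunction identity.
cos(90° - 41°) = sin(41°) = 0.6561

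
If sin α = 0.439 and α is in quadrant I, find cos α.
cos α = 0.8985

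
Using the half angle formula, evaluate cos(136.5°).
cos(136.5°) = -√((1 + cos 273°)/2) = -0.7254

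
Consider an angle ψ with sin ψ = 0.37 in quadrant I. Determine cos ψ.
cos ψ = √(1 - sin²ψ) = 0.929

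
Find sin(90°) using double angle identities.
sin(90°) = 2 sin 45° cos 45° = 1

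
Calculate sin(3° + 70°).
sin(3° + 70°) = sin 3° cos 70° + cos 3° sin 70° = 0.9563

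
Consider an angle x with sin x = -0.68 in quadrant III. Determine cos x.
cos x = ±√(1 - sin²x) = -0.7332 (negative in QIII)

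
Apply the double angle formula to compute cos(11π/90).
cos(11π/90) = cos²11π/180 - sin²11π/180 = 0.9272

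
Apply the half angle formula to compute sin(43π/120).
sin(43π/120) = √((1 - cos 43π/60)/2) = 0.9026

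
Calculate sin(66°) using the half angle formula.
sin(66°) = √((1 - cos 132°)/2) = 0.9135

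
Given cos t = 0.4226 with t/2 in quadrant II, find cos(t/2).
cos(t/2) = ±√((1 + cos t)/2); negative since t/2 ∈ QII, so cos(t/2) = -0.8434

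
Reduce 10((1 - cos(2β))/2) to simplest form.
10((1 - cos(2β))/2) = 10(sin²β) (using Power reduction)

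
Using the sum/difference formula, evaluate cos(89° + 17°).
cos(89° + 17°) = cos 89° cos 17° - sin 89° sin 17° = -0.2756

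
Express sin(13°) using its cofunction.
sin(13°) = cos(90° - 13°) = cos(77°)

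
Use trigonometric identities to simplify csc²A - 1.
csc²A - 1 = cot²A (using Pythagorean identity)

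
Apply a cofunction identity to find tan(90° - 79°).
tan(90° - 79°) = cot(79°) = 0.1944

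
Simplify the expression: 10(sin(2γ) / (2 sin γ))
10(sin(2γ) / (2 sin γ)) = 10(cos γ) (using Double angle)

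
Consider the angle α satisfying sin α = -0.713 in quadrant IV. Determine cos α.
cos α = √(1 - sin²α) = 0.7012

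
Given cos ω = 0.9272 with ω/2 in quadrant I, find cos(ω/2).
cos(ω/2) = ±√((1 + cos ω)/2); positive since ω/2 ∈ QI, so cos(ω/2) = 0.9816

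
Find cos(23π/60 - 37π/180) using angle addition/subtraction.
cos(23π/60 - 37π/180) = cos 23π/60 cos 37π/180 + sin 23π/60 sin 37π/180 = 0.848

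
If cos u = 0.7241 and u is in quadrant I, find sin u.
sin u = 0.6897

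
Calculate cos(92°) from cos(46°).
cos(92°) = 2cos²46° - 1 = -0.0349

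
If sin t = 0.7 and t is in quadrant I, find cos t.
cos t = 0.7141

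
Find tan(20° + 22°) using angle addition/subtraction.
tan(20° + 22°) = (tan 20° + tan 22°)/(1 - tan 20° tan 22°) = 0.9004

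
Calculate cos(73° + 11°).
cos(73° + 11°) = cos 73° cos 11° - sin 73° sin 11° = 0.1045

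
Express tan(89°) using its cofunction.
tan(89°) = cot(90° - 89°) = cot(1°)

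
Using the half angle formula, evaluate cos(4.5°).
cos(4.5°) = √((1 + cos 9°)/2) = 0.9969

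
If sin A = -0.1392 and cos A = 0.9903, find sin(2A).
sin(2A) = 2 sin A cos A = -0.2757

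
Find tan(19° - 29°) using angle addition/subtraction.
tan(19° - 29°) = (tan 19° - tan 29°)/(1 + tan 19° tan 29°) = -0.1763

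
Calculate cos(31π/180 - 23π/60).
cos(31π/180 - 23π/60) = cos 31π/180 cos 23π/60 + sin 31π/180 sin 23π/60 = 0.788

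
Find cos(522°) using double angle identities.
cos(522°) = cos²261° - sin²261° = -0.9511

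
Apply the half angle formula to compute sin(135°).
sin(135°) = √((1 - cos 270°)/2) = √2/2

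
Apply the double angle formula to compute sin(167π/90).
sin(167π/90) = 2 sin 167π/180 cos 167π/180 = -0.4384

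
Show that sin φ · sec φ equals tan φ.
LHS = sin φ · (1/cos φ) = sin φ/cos φ = tan φ = RHS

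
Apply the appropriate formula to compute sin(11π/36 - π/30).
sin(11π/36 - π/30) = sin 11π/36 cos π/30 - cos 11π/36 sin π/30 = 0.7547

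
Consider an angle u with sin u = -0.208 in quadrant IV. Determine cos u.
cos u = √(1 - sin²u) = 0.9781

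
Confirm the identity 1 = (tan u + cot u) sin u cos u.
RHS = (sin u/cos u + cos u/sin u) sin u cos u = ((sin²u + cos²u)/(sin u cos u)) · sin u cos u = sin²u + cos²u = 1 = LHS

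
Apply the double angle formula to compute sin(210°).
sin(210°) = 2 sin 105° cos 105° = -1/2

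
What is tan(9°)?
tan(9°) = 0.1584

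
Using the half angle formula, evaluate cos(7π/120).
cos(7π/120) = √((1 + cos 7π/60)/2) = 0.9833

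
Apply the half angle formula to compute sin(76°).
sin(76°) = √((1 - cos 152°)/2) = 0.9703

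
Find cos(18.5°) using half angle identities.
cos(18.5°) = √((1 + cos 37°)/2) = 0.9483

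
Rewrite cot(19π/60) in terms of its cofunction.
cot(19π/60) = tan(π/2 - 19π/60) = tan(11π/60)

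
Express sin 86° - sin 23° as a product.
sin 86° - sin 23° = 2 cos(54.5°) sin(31.5°)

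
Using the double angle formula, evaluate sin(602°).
sin(602°) = 2 sin 301° cos 301° = -0.8829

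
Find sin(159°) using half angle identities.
sin(159°) = √((1 - cos 318°)/2) = 0.3584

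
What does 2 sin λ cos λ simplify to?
2 sin λ cos λ = sin(2λ) (using Double angle)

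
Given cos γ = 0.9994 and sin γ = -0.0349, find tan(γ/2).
tan(γ/2) = sin γ / (1 + cos γ) = -0.01746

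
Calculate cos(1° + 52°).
cos(1° + 52°) = cos 1° cos 52° - sin 1° sin 52° = 0.6018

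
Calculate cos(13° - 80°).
cos(13° - 80°) = cos 13° cos 80° + sin 13° sin 80° = 0.3907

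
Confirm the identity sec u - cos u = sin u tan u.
LHS = 1/cos u - cos u = (1 - cos²u)/cos u = sin²u/cos u = sin u · (sin u/cos u) = sin u tan u = RHS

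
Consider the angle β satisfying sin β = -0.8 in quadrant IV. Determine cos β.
cos β = √(1 - sin²β) = 0.6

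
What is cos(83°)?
cos(83°) = 0.1219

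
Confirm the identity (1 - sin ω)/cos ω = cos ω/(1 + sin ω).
LHS = (1 - sin ω)(1 + sin ω) / (cos ω(1 + sin ω)) = (1 - sin²ω) / (cos ω(1 + sin ω)) = cos²ω / (cos ω(1 + sin ω)) = cos ω/(1 + sin ω) = RHS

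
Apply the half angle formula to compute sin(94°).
sin(94°) = √((1 - cos 188°)/2) = 0.9976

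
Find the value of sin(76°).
sin(76°) = 0.9703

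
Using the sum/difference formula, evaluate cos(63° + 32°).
cos(63° + 32°) = cos 63° cos 32° - sin 63° sin 32° = -0.08716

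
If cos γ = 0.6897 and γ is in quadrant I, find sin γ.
sin γ = 0.7241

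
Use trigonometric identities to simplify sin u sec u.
sin u sec u = tan u (using Reciprocal + quotient)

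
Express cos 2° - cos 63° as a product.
cos 2° - cos 63° = -2 sin(32.5°) sin(-30.5°)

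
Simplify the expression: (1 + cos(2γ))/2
(1 + cos(2γ))/2 = cos²γ (using Power reduction)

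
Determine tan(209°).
tan(209°) = 0.5543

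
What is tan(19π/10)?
tan(19π/10) = -0.3249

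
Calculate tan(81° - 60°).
tan(81° - 60°) = (tan 81° - tan 60°)/(1 + tan 81° tan 60°) = 0.3839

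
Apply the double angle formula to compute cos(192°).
cos(192°) = cos²96° - sin²96° = -0.9781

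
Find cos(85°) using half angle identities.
cos(85°) = √((1 + cos 170°)/2) = 0.08716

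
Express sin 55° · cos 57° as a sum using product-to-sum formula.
sin 55° cos 57° = (1/2)[sin(55°+57°) + sin(55°-57°)]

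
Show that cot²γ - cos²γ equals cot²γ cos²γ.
LHS = cos²γ/sin²γ - cos²γ = cos²γ(1/sin²γ - 1) = cos²γ · (1 - sin²γ)/sin²γ = cos²γ · cos²γ/sin²γ = cos²γ · cot²γ = RHS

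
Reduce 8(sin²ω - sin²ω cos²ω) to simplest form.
8(sin²ω - sin²ω cos²ω) = 8(sin⁴ω) (using Factoring)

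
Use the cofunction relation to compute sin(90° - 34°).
sin(90° - 34°) = cos(34°) = 0.829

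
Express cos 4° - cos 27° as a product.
cos 4° - cos 27° = -2 sin(15.5°) sin(-11.5°)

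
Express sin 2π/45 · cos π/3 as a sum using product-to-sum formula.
sin 2π/45 cos π/3 = (1/2)[sin(2π/45+π/3) + sin(2π/45-π/3)]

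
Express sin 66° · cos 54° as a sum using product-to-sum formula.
sin 66° cos 54° = (1/2)[sin(66°+54°) + sin(66°-54°)]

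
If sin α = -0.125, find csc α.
csc α = 1/sin α = -8.0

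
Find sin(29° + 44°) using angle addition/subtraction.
sin(29° + 44°) = sin 29° cos 44° + cos 29° sin 44° = 0.9563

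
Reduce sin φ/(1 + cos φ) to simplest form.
sin φ/(1 + cos φ) = tan(φ/2) (using Half angle)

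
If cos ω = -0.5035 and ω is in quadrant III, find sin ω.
sin ω = -0.864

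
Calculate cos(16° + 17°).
cos(16° + 17°) = cos 16° cos 17° - sin 16° sin 17° = 0.8387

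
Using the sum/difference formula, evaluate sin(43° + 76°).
sin(43° + 76°) = sin 43° cos 76° + cos 43° sin 76° = 0.8746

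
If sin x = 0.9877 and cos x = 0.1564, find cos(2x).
cos(2x) = cos²x - sin²x = -0.9511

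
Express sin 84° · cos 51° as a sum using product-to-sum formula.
sin 84° cos 51° = (1/2)[sin(84°+51°) + sin(84°-51°)]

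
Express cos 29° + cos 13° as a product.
cos 29° + cos 13° = 2 cos(21°) cos(8°)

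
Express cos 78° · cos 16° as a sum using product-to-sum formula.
cos 78° cos 16° = (1/2)[cos(78°-16°) + cos(78°+16°)]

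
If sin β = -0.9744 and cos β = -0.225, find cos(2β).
cos(2β) = cos²β - sin²β = -0.8988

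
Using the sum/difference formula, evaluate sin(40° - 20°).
sin(40° - 20°) = sin 40° cos 20° - cos 40° sin 20° = 0.342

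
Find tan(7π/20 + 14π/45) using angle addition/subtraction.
tan(7π/20 + 14π/45) = (tan 7π/20 + tan 14π/45)/(1 - tan 7π/20 tan 14π/45) = -1.804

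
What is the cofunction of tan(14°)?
tan(14°) = cot(90° - 14°) = cot(76°)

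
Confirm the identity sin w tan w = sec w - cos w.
RHS = 1/cos w - cos w = (1 - cos²w)/cos w = sin²w/cos w = sin w · (sin w/cos w) = sin w tan w = LHS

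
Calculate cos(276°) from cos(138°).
cos(276°) = cos²138° - sin²138° = 0.1045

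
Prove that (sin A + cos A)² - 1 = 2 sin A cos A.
LHS = sin²A + 2 sin A cos A + cos²A - 1 = (sin²A + cos²A) + 2 sin A cos A - 1 = 1 + 2 sin A cos A - 1 = 2 sin A cos A = RHS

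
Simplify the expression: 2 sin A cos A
2 sin A cos A = sin(2A) (using Double angle)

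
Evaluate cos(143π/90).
cos(143π/90) = 0.2756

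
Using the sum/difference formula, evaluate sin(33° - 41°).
sin(33° - 41°) = sin 33° cos 41° - cos 33° sin 41° = -0.1392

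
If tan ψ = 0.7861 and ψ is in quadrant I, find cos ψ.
cos ψ = 0.7862 (using tan²ψ + 1 = sec²ψ)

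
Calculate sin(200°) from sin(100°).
sin(200°) = 2 sin 100° cos 100° = -0.342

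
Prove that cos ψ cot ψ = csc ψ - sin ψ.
RHS = 1/sin ψ - sin ψ = (1 - sin²ψ)/sin ψ = cos²ψ/sin ψ = cos ψ · (cos ψ/sin ψ) = cos ψ cot ψ = LHS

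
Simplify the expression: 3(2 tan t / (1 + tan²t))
3(2 tan t / (1 + tan²t)) = 3(sin(2t)) (using Double angle)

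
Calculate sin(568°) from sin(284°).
sin(568°) = 2 sin 284° cos 284° = -0.4695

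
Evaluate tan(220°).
tan(220°) = 0.8391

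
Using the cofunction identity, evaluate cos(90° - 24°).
cos(90° - 24°) = sin(24°) = 0.4067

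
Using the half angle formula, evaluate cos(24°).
cos(24°) = √((1 + cos 48°)/2) = 0.9135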